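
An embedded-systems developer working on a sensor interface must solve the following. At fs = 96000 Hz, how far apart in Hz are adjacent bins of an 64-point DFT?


DFT frequency resolution:
df = fs / N
   = 96000 / 64
   = 1500.0 Hz

1500.0 Hz


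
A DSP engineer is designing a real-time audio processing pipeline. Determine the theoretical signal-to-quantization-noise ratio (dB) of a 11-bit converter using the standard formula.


Theoretical SNR for a full-scale sinusoid:
SNR = 6.02 * N + 1.76
    = 6.02 * 11 + 1.76
    = 66.22 + 1.76
    = 67.98 dB

67.98 dB


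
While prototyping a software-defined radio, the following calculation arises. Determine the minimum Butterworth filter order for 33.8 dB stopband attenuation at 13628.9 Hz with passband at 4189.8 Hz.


Butterworth filter order formula:
n = log10(10^(A/10) - 1) / (2 * log10(f_stop/f_pass))
10^(33.8/10) - 1 = 2397.8329
f_stop/f_pass = 13628.9 / 4189.8 = 3.2529
n = 3.2989 -> ceil = 4

4


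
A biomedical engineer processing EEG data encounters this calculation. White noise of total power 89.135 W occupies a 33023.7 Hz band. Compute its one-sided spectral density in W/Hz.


Power spectral density:
PSD = P / BW
    = 89.135 / 33023.7
    = 0.00269912 W/Hz

0.00269912 W/Hz


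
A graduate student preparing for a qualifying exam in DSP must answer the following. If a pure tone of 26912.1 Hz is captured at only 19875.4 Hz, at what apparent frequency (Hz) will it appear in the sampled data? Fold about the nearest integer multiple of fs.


Compute the nearest integer multiple of fs to the signal:
n = round(26912.1 / 19875.4) = 1
f_alias = |26912.1 - 1 * 19875.4|
        = |26912.1 - 19875.4|
        = 7036.7 Hz

7036.7


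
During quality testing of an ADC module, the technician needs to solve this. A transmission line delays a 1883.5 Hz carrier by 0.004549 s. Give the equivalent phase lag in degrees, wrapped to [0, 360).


Phase shift from frequency and time delay:
phi = 360 * f * t_delay
    = 360 * 1883.5 * 0.004549
    = 3084.49 degrees
    mod 360 = 204.49 degrees

204.49 degrees


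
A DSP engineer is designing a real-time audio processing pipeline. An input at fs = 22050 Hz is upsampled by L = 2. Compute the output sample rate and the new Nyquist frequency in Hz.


Step 1 — output sample rate after interpolation by L:
fs_out = L * fs_in = 2 * 22050 = 44100 Hz

Step 2 — Nyquist frequency of the output stream:
f_Nyq = fs_out / 2 = 44100 / 2 = 22050.0 Hz

fs_out = 44100 Hz; f_Nyquist = 22050.0 Hz


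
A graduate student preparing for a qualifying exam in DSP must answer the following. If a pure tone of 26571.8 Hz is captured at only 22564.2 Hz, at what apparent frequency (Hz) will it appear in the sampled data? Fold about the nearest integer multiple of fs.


Compute the nearest integer multiple of fs to the signal:
n = round(26571.8 / 22564.2) = 1
f_alias = |26571.8 - 1 * 22564.2|
        = |26571.8 - 22564.2|
        = 4007.6 Hz

4007.6


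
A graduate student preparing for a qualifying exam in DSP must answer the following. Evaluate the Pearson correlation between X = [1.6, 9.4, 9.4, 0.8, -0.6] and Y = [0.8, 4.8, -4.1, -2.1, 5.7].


Pearson correlation coefficient (population):
r = cov(X,Y) / (std(X) * std(Y))
Mean X = 4.12, Mean Y = 1.02
Cov(X,Y) = -3.6504
Std(X) = 4.368249, Std(Y) = 3.799684
r = -0.2199

-0.2199


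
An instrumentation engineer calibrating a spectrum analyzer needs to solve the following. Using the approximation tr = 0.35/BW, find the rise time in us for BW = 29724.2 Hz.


Rise time from bandwidth relationship:
tr = 0.35 / BW
   = 0.35 / 29724.2
   = 1.177491741e-05 s
   = 11.7749 us

11.7749 us


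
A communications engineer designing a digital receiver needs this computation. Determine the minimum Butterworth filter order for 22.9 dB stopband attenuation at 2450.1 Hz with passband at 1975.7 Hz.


Butterworth filter order formula:
n = log10(10^(A/10) - 1) / (2 * log10(f_stop/f_pass))
10^(22.9/10) - 1 = 193.9845
f_stop/f_pass = 2450.1 / 1975.7 = 1.2401
n = 12.2389 -> ceil = 13

13


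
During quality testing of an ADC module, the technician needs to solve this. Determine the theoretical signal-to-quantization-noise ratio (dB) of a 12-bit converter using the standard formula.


Theoretical SNR for a full-scale sinusoid:
SNR = 6.02 * N + 1.76
    = 6.02 * 12 + 1.76
    = 72.24 + 1.76
    = 74.0 dB

74.0 dB


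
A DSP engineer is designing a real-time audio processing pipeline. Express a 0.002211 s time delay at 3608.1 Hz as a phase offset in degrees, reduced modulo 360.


Phase shift from frequency and time delay:
phi = 360 * f * t_delay
    = 360 * 3608.1 * 0.002211
    = 2871.9 degrees
    mod 360 = 351.9 degrees

351.9 degrees


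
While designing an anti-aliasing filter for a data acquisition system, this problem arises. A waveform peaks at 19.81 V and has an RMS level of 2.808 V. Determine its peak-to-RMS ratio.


Crest factor is the ratio of peak to RMS:
CF = V_peak / V_rms
   = 19.81 / 2.808
   = 7.0548

7.0548


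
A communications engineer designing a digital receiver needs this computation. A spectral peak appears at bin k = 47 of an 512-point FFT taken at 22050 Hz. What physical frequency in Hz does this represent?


Frequency of DFT bin k:
f_k = k * fs / N
    = 47 * 22050 / 512
    = 1036350 / 512
    = 2024.121 Hz

2024.121 Hz


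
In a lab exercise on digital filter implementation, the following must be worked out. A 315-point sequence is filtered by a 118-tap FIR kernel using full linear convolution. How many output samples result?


Linear convolution output length:
L = N + M - 1
  = 315 + 118 - 1
  = 432 samples

432


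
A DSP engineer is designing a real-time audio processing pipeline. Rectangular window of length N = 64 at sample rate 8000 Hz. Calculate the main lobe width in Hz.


Main lobe width for a rectangular window:
Width = 2 * fs / N
      = 2 * 8000 / 64
      = 16000 / 64
      = 250.0 Hz

250.0 Hz


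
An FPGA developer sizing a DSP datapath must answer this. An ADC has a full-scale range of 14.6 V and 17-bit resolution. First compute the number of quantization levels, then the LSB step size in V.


Step 1 — number of quantization levels:
L = 2^N = 2^17 = 131072

Step 2 — LSB step size:
delta = Vfs / L
      = 14.6 / 131072
      = 0.00011139 V

Levels = 131072; step size = 0.00011139 V


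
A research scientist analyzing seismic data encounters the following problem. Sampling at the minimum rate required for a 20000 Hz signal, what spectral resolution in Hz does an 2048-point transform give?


Step 1 — Nyquist sampling rate:
fs = 2 * fmax = 2 * 20000 = 40000 Hz

Step 2 — DFT bin spacing:
df = fs / N = 40000 / 2048 = 19.5312 Hz

19.5312 Hz


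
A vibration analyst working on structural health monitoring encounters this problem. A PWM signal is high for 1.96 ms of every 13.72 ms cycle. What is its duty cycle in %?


Duty cycle as a percentage:
DC = (t_on / T) * 100
   = (1.96 / 13.72) * 100
   = 0.142857 * 100
   = 14.29 %

14.29 %


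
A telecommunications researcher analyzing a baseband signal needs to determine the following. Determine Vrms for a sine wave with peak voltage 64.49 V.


RMS voltage for a sinusoidal waveform:
V_rms = V_peak / sqrt(2)
      = 64.49 / 1.414214
      = 45.601 V

45.601 V


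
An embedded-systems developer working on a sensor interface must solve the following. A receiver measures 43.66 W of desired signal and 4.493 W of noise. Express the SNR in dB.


SNR in decibels:
SNR = 10 * log10(Ps / Pn)
    = 10 * log10(43.66 / 4.493)
    = 10 * log10(9.7173)
    = 10 * 0.9875
    = 9.88 dB

9.88 dB


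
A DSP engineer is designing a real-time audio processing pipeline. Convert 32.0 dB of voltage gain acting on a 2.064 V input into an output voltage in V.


Output voltage from dB gain:
V_out = V_in * 10^(gain_dB / 20)
      = 2.064 * 10^(32.0 / 20)
      = 2.064 * 39.810717
      = 82.1693 V

82.1693 V


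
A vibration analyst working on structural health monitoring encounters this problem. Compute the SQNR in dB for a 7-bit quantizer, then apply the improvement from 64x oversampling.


Step 1 — baseline SQNR at Nyquist:
SQNR_base = 6.02*N + 1.76
          = 6.02*7 + 1.76
          = 43.9 dB

Step 2 — oversampling processing gain:
G = 10*log10(OSR) = 10*log10(64) = 18.06 dB

Step 3 — total:
SQNR_total = 43.9 + 18.06 = 61.96 dB

Base SQNR = 43.9 dB; oversampled SQNR = 61.96 dB


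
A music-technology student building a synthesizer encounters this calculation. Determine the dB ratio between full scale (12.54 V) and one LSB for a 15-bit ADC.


Dynamic range from full-scale to LSB:
V_min = V_max / 2^bits = 12.54 / 2^15
DR = 20 * log10(V_max / V_min)
   = 20 * log10(2^15)
   = 20 * 15 * log10(2)
   = 90.31 dB

90.31 dB


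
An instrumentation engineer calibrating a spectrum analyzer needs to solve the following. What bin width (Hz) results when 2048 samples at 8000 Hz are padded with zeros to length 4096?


Frequency resolution after zero-padding:
N_padded = 2048 * 2 = 4096
df = fs / N_padded
   = 8000 / 4096
   = 1.9531 Hz

1.9531 Hz


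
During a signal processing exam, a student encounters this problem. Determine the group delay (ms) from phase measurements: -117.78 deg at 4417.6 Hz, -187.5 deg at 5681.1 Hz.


Group delay from phase difference:
tau = -d(phi)/d(omega)
d(phi) = -69.72 deg = -1.216844 rad
d(omega) = 2*pi*(5681.1 - 4417.6) = 7938.8046 rad/s
tau = -(-1.216844) / 7938.8046
    = 0.1533 ms

0.1533 ms


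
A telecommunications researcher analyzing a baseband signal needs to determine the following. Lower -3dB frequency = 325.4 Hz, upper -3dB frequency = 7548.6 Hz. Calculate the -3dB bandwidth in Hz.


Bandwidth is the difference of -3dB frequencies:
BW = f_high - f_low
   = 7548.6 - 325.4
   = 7223.2 Hz

7223.2 Hz


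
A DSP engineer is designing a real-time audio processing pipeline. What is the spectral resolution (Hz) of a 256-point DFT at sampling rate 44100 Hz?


DFT frequency resolution:
df = fs / N
   = 44100 / 256
   = 172.2656 Hz

172.2656 Hz


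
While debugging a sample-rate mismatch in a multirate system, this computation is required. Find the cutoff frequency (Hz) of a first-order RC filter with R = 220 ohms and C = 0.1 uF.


Cutoff frequency of a first-order RC filter:
fc = 1 / (2 * pi * R * C)
C = 0.1 uF = 1e-07 F
fc = 1 / (2 * pi * 220 * 1e-07)
   = 1 / 0.00013823007675795
   = 7234.315595 Hz

7234.315595 Hz


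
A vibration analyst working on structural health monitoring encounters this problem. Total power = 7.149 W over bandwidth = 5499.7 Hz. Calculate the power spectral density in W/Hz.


Power spectral density:
PSD = P / BW
    = 7.149 / 5499.7
    = 0.00129989 W/Hz

0.00129989 W/Hz


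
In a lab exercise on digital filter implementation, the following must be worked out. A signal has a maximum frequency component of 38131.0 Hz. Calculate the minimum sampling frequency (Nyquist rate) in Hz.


The Nyquist rate is twice the maximum frequency component.
fs_min = 2 * fmax
      = 2 * 38131.0
      = 76262.0 Hz

76262.0


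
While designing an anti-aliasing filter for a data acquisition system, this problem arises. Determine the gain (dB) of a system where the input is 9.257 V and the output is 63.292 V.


Voltage gain in dB:
G = 20 * log10(Vout / Vin)
  = 20 * log10(63.292 / 9.257)
  = 20 * log10(6.837204)
  = 20 * 0.834879
  = 16.7 dB

16.7 dB


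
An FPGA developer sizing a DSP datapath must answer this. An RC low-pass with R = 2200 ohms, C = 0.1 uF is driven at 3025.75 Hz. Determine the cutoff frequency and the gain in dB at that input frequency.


Step 1 — cutoff frequency:
fc = 1 / (2*pi*R*C)
C = 0.1 uF = 1e-07 F
fc = 1 / (2*pi*2200*1e-07)
   = 723.432 Hz

Step 2 — magnitude at f = 3025.75 Hz:
|H(f)| = 1 / sqrt(1 + (f/fc)^2)
f/fc = 3025.75 / 723.432 = 4.182494
|H| = 1 / sqrt(1 + 17.493256) = 0.2325377
|H|_dB = 20*log10(0.2325377) = -12.67 dB

fc = 723.432 Hz; |H(3025.75 Hz)| = -12.67 dB


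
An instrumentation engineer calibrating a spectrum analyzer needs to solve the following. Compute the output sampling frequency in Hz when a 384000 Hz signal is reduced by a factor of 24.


Decimation reduces the sample rate:
fs_out = fs_in / M
       = 384000 / 24
       = 16000.0 Hz

16000.0 Hz


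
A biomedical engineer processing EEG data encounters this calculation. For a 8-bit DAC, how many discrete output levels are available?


Number of quantization levels = 2^N
= 2^8
= 256

256


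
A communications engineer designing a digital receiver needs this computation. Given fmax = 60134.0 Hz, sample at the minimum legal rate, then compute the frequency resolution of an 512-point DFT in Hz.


Step 1 — Nyquist sampling rate:
fs = 2 * fmax = 2 * 60134.0 = 120268.0 Hz

Step 2 — DFT bin spacing:
df = fs / N = 120268.0 / 512 = 234.8984 Hz

234.8984 Hz


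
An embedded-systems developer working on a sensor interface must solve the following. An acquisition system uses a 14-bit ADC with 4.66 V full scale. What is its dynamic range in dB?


Dynamic range from full-scale to LSB:
V_min = V_max / 2^bits = 4.66 / 2^14
DR = 20 * log10(V_max / V_min)
   = 20 * log10(2^14)
   = 20 * 14 * log10(2)
   = 84.29 dB

84.29 dB


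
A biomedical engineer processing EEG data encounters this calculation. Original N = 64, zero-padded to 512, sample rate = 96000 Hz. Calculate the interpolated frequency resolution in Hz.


Frequency resolution after zero-padding:
N_padded = 64 * 8 = 512
df = fs / N_padded
   = 96000 / 512
   = 187.5 Hz

187.5 Hz


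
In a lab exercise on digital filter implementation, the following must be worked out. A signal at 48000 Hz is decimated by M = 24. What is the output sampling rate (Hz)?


Decimation reduces the sample rate:
fs_out = fs_in / M
       = 48000 / 24
       = 2000.0 Hz

2000.0 Hz


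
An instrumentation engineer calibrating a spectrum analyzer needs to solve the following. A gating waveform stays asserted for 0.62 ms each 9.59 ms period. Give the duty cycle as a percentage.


Duty cycle as a percentage:
DC = (t_on / T) * 100
   = (0.62 / 9.59) * 100
   = 0.064651 * 100
   = 6.47 %

6.47 %


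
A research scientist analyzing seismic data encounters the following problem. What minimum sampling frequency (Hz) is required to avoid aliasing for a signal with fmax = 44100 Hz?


The Nyquist rate is twice the maximum frequency component.
fs_min = 2 * fmax
      = 2 * 44100
      = 88200 Hz

88200


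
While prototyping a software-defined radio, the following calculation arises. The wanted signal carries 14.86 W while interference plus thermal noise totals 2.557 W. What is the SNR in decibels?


SNR in decibels:
SNR = 10 * log10(Ps / Pn)
    = 10 * log10(14.86 / 2.557)
    = 10 * log10(5.8115)
    = 10 * 0.7643
    = 7.64 dB

7.64 dB


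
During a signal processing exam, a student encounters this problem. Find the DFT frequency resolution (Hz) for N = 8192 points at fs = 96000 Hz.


DFT frequency resolution:
df = fs / N
   = 96000 / 8192
   = 11.7188 Hz

11.7188 Hz


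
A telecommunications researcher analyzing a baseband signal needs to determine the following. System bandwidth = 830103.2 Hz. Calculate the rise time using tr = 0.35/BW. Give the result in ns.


Rise time from bandwidth relationship:
tr = 0.35 / BW
   = 0.35 / 830103.2
   = 4.216343221e-07 s
   = 421.6343 ns

421.6343 ns


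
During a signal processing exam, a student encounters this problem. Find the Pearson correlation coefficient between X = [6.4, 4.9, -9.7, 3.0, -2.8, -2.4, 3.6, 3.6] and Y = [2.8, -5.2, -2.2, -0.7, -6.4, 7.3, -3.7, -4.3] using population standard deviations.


Pearson correlation coefficient (population):
r = cov(X,Y) / (std(X) * std(Y))
Mean X = 0.825, Mean Y = -1.55
Cov(X,Y) = -0.81125
Std(X) = 5.026617, Std(Y) = 4.292726
r = -0.0376

-0.0376


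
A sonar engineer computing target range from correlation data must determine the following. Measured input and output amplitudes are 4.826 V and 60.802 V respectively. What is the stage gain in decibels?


Voltage gain in dB:
G = 20 * log10(Vout / Vin)
  = 20 * log10(60.802 / 4.826)
  = 20 * log10(12.59884)
  = 20 * 1.100331
  = 22.01 dB

22.01 dB


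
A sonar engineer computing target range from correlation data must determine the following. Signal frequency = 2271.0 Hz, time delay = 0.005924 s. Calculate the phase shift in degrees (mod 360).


Phase shift from frequency and time delay:
phi = 360 * f * t_delay
    = 360 * 2271.0 * 0.005924
    = 4843.23 degrees
    mod 360 = 163.23 degrees

163.23 degrees


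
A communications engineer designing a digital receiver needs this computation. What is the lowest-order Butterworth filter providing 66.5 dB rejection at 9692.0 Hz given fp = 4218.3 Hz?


Butterworth filter order formula:
n = log10(10^(A/10) - 1) / (2 * log10(f_stop/f_pass))
10^(66.5/10) - 1 = 4466834.9215
f_stop/f_pass = 9692.0 / 4218.3 = 2.2976
n = 9.2035 -> ceil = 10

10


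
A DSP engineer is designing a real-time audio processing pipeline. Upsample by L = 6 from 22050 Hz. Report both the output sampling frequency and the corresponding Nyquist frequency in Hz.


Step 1 — output sample rate after interpolation by L:
fs_out = L * fs_in = 6 * 22050 = 132300 Hz

Step 2 — Nyquist frequency of the output stream:
f_Nyq = fs_out / 2 = 132300 / 2 = 66150.0 Hz

fs_out = 132300 Hz; f_Nyquist = 66150.0 Hz


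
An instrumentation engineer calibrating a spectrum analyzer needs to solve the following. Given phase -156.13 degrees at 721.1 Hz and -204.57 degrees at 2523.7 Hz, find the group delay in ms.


Group delay from phase difference:
tau = -d(phi)/d(omega)
d(phi) = -48.44 deg = -0.845437 rad
d(omega) = 2*pi*(2523.7 - 721.1) = 11326.0698 rad/s
tau = -(-0.845437) / 11326.0698
    = 0.0746 ms

0.0746 ms


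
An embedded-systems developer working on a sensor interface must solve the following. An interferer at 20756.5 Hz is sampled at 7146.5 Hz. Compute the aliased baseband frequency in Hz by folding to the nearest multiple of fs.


Compute the nearest integer multiple of fs to the signal:
n = round(20756.5 / 7146.5) = 3
f_alias = |20756.5 - 3 * 7146.5|
        = |20756.5 - 21439.5|
        = 683.0 Hz

683.0


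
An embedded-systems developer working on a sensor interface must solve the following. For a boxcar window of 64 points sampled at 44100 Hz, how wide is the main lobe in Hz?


Main lobe width for a rectangular window:
Width = 2 * fs / N
      = 2 * 44100 / 64
      = 88200 / 64
      = 1378.125 Hz

1378.125 Hz


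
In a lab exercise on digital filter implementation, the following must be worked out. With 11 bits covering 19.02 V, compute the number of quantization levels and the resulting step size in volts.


Step 1 — number of quantization levels:
L = 2^N = 2^11 = 2048

Step 2 — LSB step size:
delta = Vfs / L
      = 19.02 / 2048
      = 0.00928711 V

Levels = 2048; step size = 0.00928711 V


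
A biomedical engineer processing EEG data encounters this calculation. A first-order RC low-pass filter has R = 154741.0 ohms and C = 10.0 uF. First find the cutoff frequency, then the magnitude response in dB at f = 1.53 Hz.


Step 1 — cutoff frequency:
fc = 1 / (2*pi*R*C)
C = 10.0 uF = 1e-05 F
fc = 1 / (2*pi*154741.0*1e-05)
   = 0.102852 Hz

Step 2 — magnitude at f = 1.53 Hz:
|H(f)| = 1 / sqrt(1 + (f/fc)^2)
f/fc = 1.53 / 0.102852 = 14.875744
|H| = 1 / sqrt(1 + 221.28776) = 0.0670721
|H|_dB = 20*log10(0.0670721) = -23.47 dB

fc = 0.102852 Hz; |H(1.53 Hz)| = -23.47 dB


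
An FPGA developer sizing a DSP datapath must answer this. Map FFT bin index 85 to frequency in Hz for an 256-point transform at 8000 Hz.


Frequency of DFT bin k:
f_k = k * fs / N
    = 85 * 8000 / 256
    = 680000 / 256
    = 2656.25 Hz

2656.25 Hz


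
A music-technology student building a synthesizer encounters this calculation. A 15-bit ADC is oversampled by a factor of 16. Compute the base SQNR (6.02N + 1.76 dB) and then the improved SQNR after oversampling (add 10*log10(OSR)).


Step 1 — baseline SQNR at Nyquist:
SQNR_base = 6.02*N + 1.76
          = 6.02*15 + 1.76
          = 92.06 dB

Step 2 — oversampling processing gain:
G = 10*log10(OSR) = 10*log10(16) = 12.04 dB

Step 3 — total:
SQNR_total = 92.06 + 12.04 = 104.1 dB

Base SQNR = 92.06 dB; oversampled SQNR = 104.1 dB


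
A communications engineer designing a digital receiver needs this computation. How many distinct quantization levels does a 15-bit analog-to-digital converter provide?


Number of quantization levels = 2^N
= 2^15
= 32768

32768


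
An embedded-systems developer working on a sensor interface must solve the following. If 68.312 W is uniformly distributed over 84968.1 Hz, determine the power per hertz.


Power spectral density:
PSD = P / BW
    = 68.312 / 84968.1
    = 0.00080397 W/Hz

0.00080397 W/Hz


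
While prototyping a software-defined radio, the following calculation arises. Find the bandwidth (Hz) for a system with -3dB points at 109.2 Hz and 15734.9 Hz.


Bandwidth is the difference of -3dB frequencies:
BW = f_high - f_low
   = 15734.9 - 109.2
   = 15625.7 Hz

15625.7 Hz


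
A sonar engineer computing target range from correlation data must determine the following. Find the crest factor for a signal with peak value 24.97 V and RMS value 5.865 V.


Crest factor is the ratio of peak to RMS:
CF = V_peak / V_rms
   = 24.97 / 5.865
   = 4.2575

4.2575


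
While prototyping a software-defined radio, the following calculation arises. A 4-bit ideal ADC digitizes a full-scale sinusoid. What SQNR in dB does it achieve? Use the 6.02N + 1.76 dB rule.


Theoretical SNR for a full-scale sinusoid:
SNR = 6.02 * N + 1.76
    = 6.02 * 4 + 1.76
    = 24.08 + 1.76
    = 25.84 dB

25.84 dB


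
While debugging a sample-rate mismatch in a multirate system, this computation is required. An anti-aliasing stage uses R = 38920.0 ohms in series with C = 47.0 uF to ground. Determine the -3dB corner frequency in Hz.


Cutoff frequency of a first-order RC filter:
fc = 1 / (2 * pi * R * C)
C = 47.0 uF = 4.7e-05 F
fc = 1 / (2 * pi * 38920.0 * 4.7e-05)
   = 1 / 11.493453891305
   = 0.087006 Hz

0.087006 Hz


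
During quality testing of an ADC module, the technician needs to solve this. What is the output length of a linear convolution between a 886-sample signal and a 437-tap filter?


Linear convolution output length:
L = N + M - 1
  = 886 + 437 - 1
  = 1322 samples

1322


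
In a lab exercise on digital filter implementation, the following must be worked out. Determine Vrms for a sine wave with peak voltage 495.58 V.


RMS voltage for a sinusoidal waveform:
V_rms = V_peak / sqrt(2)
      = 495.58 / 1.414214
      = 350.428 V

350.428 V


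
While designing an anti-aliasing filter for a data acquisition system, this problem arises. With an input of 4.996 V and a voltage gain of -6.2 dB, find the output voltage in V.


Output voltage from dB gain:
V_out = V_in * 10^(gain_dB / 20)
      = 4.996 * 10^(-6.2 / 20)
      = 4.996 * 0.489779
      = 2.4469 V

2.4469 V


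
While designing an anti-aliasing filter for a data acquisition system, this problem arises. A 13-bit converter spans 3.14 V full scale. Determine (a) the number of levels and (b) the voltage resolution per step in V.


Step 1 — number of quantization levels:
L = 2^N = 2^13 = 8192

Step 2 — LSB step size:
delta = Vfs / L
      = 3.14 / 8192
      = 0.0003833 V

Levels = 8192; step size = 0.0003833 V


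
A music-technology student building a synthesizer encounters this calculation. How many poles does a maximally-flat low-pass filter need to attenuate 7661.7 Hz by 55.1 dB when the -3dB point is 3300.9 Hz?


Butterworth filter order formula:
n = log10(10^(A/10) - 1) / (2 * log10(f_stop/f_pass))
10^(55.1/10) - 1 = 323592.6569
f_stop/f_pass = 7661.7 / 3300.9 = 2.3211
n = 7.5336 -> ceil = 8

8


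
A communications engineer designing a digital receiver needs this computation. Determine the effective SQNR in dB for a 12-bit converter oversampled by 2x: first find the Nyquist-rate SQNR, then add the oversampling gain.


Step 1 — baseline SQNR at Nyquist:
SQNR_base = 6.02*N + 1.76
          = 6.02*12 + 1.76
          = 74.0 dB

Step 2 — oversampling processing gain:
G = 10*log10(OSR) = 10*log10(2) = 3.01 dB

Step 3 — total:
SQNR_total = 74.0 + 3.01 = 77.01 dB

Base SQNR = 74.0 dB; oversampled SQNR = 77.01 dB


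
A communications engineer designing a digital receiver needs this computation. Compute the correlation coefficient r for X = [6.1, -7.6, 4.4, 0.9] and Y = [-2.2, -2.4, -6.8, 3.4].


Pearson correlation coefficient (population):
r = cov(X,Y) / (std(X) * std(Y))
Mean X = 0.95, Mean Y = -2.0
Cov(X,Y) = -3.61
Std(X) = 5.280388, Std(Y) = 3.619392
r = -0.1889

-0.1889


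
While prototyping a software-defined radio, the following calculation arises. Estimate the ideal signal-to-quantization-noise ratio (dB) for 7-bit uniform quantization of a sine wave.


Theoretical SNR for a full-scale sinusoid:
SNR = 6.02 * N + 1.76
    = 6.02 * 7 + 1.76
    = 42.14 + 1.76
    = 43.9 dB

43.9 dB


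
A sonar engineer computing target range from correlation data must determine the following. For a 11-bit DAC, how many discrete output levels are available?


Number of quantization levels = 2^N
= 2^11
= 2048

2048


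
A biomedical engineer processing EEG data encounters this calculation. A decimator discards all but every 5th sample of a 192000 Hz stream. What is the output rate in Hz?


Decimation reduces the sample rate:
fs_out = fs_in / M
       = 192000 / 5
       = 38400.0 Hz

38400.0 Hz


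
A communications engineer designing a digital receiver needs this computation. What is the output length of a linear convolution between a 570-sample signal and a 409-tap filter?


Linear convolution output length:
L = N + M - 1
  = 570 + 409 - 1
  = 978 samples

978


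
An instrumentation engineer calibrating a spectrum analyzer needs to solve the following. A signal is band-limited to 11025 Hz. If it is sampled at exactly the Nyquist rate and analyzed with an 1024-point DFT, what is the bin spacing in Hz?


Step 1 — Nyquist sampling rate:
fs = 2 * fmax = 2 * 11025 = 22050 Hz

Step 2 — DFT bin spacing:
df = fs / N = 22050 / 1024 = 21.5332 Hz

21.5332 Hz


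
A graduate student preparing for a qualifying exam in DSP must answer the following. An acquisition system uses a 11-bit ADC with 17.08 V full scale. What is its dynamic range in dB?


Dynamic range from full-scale to LSB:
V_min = V_max / 2^bits = 17.08 / 2^11
DR = 20 * log10(V_max / V_min)
   = 20 * log10(2^11)
   = 20 * 11 * log10(2)
   = 66.23 dB

66.23 dB


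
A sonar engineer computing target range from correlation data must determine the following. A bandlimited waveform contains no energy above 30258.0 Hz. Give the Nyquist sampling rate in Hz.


The Nyquist rate is twice the maximum frequency component.
fs_min = 2 * fmax
      = 2 * 30258.0
      = 60516.0 Hz

60516.0


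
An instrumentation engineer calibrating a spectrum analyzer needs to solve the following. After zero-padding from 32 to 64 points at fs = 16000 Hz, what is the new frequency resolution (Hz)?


Frequency resolution after zero-padding:
N_padded = 32 * 2 = 64
df = fs / N_padded
   = 16000 / 64
   = 250.0 Hz

250.0 Hz


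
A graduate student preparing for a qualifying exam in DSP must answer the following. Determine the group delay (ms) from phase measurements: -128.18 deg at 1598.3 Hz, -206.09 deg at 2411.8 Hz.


Group delay from phase difference:
tau = -d(phi)/d(omega)
d(phi) = -77.91 deg = -1.359786 rad
d(omega) = 2*pi*(2411.8 - 1598.3) = 5111.3712 rad/s
tau = -(-1.359786) / 5111.3712
    = 0.266 ms

0.266 ms


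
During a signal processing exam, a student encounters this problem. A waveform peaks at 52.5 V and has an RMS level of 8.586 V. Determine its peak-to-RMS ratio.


Crest factor is the ratio of peak to RMS:
CF = V_peak / V_rms
   = 52.5 / 8.586
   = 6.1146

6.1146


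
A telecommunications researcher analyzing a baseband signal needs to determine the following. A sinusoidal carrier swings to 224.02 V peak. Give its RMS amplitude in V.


RMS voltage for a sinusoidal waveform:
V_rms = V_peak / sqrt(2)
      = 224.02 / 1.414214
      = 158.406 V

158.406 V


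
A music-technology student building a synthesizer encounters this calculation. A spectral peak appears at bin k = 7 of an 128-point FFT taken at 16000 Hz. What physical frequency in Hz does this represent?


Frequency of DFT bin k:
f_k = k * fs / N
    = 7 * 16000 / 128
    = 112000 / 128
    = 875.0 Hz

875.0 Hz


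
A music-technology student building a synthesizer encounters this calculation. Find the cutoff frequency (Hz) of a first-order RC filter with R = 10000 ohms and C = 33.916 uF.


Cutoff frequency of a first-order RC filter:
fc = 1 / (2 * pi * R * C)
C = 33.916 uF = 3.3916e-05 F
fc = 1 / (2 * pi * 10000 * 3.3916e-05)
   = 1 / 2.131005128783
   = 0.469262 Hz

0.469262 Hz


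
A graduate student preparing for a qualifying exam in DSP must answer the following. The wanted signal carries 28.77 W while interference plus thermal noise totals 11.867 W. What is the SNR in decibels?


SNR in decibels:
SNR = 10 * log10(Ps / Pn)
    = 10 * log10(28.77 / 11.867)
    = 10 * log10(2.4244)
    = 10 * 0.3846
    = 3.85 dB

3.85 dB


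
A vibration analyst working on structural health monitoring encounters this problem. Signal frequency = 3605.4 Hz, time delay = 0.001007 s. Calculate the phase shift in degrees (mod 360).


Phase shift from frequency and time delay:
phi = 360 * f * t_delay
    = 360 * 3605.4 * 0.001007
    = 1307.03 degrees
    mod 360 = 227.03 degrees

227.03 degrees


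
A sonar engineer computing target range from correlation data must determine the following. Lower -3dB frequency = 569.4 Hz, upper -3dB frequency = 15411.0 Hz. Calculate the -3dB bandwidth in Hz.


Bandwidth is the difference of -3dB frequencies:
BW = f_high - f_low
   = 15411.0 - 569.4
   = 14841.6 Hz

14841.6 Hz


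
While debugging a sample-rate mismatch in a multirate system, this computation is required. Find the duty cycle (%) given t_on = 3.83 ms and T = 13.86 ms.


Duty cycle as a percentage:
DC = (t_on / T) * 100
   = (3.83 / 13.86) * 100
   = 0.276335 * 100
   = 27.63 %

27.63 %


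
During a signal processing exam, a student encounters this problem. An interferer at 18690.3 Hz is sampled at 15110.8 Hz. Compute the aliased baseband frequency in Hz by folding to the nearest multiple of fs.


Compute the nearest integer multiple of fs to the signal:
n = round(18690.3 / 15110.8) = 1
f_alias = |18690.3 - 1 * 15110.8|
        = |18690.3 - 15110.8|
        = 3579.5 Hz

3579.5


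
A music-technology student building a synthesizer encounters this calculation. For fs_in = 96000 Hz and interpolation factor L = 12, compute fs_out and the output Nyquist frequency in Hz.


Step 1 — output sample rate after interpolation by L:
fs_out = L * fs_in = 12 * 96000 = 1152000 Hz

Step 2 — Nyquist frequency of the output stream:
f_Nyq = fs_out / 2 = 1152000 / 2 = 576000.0 Hz

fs_out = 1152000 Hz; f_Nyquist = 576000.0 Hz


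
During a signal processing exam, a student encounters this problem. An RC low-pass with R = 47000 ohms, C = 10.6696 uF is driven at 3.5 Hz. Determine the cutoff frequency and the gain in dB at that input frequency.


Step 1 — cutoff frequency:
fc = 1 / (2*pi*R*C)
C = 10.6696 uF = 1.06696e-05 F
fc = 1 / (2*pi*47000*1.06696e-05)
   = 0.317376 Hz

Step 2 — magnitude at f = 3.5 Hz:
|H(f)| = 1 / sqrt(1 + (f/fc)^2)
f/fc = 3.5 / 0.317376 = 11.027929
|H| = 1 / sqrt(1 + 121.615218) = 0.0903083
|H|_dB = 20*log10(0.0903083) = -20.89 dB

fc = 0.317376 Hz; |H(3.5 Hz)| = -20.89 dB


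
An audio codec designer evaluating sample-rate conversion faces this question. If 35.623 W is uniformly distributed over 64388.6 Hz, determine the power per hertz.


Power spectral density:
PSD = P / BW
    = 35.623 / 64388.6
    = 0.00055325 W/Hz

0.00055325 W/Hz


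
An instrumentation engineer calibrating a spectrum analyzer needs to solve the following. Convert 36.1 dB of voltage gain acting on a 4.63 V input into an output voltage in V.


Output voltage from dB gain:
V_out = V_in * 10^(gain_dB / 20)
      = 4.63 * 10^(36.1 / 20)
      = 4.63 * 63.826349
      = 295.516 V

295.516 V


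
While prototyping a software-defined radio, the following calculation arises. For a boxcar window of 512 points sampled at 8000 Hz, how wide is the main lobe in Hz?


Main lobe width for a rectangular window:
Width = 2 * fs / N
      = 2 * 8000 / 512
      = 16000 / 512
      = 31.25 Hz

31.25 Hz


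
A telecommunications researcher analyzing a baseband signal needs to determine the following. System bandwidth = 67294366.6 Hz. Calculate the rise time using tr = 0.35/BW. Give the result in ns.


Rise time from bandwidth relationship:
tr = 0.35 / BW
   = 0.35 / 67294366.6
   = 5.20102971e-09 s
   = 5.201 ns

5.201 ns


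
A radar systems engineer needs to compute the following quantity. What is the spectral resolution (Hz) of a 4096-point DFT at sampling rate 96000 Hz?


DFT frequency resolution:
df = fs / N
   = 96000 / 4096
   = 23.4375 Hz

23.4375 Hz


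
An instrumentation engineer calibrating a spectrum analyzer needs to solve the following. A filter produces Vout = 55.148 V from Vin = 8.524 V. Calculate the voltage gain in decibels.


Voltage gain in dB:
G = 20 * log10(Vout / Vin)
  = 20 * log10(55.148 / 8.524)
  = 20 * log10(6.469733)
  = 20 * 0.810886
  = 16.22 dB

16.22 dB


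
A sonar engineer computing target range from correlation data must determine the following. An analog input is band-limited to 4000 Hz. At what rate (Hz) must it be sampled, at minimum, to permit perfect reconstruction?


The Nyquist rate is twice the maximum frequency component.
fs_min = 2 * fmax
      = 2 * 4000
      = 8000 Hz

8000


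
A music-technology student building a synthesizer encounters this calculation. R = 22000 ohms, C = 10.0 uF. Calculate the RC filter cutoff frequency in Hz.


Cutoff frequency of a first-order RC filter:
fc = 1 / (2 * pi * R * C)
C = 10.0 uF = 1e-05 F
fc = 1 / (2 * pi * 22000 * 1e-05)
   = 1 / 1.3823007675795
   = 0.723432 Hz

0.723432 Hz


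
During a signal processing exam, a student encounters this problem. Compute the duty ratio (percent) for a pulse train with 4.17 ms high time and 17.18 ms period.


Duty cycle as a percentage:
DC = (t_on / T) * 100
   = (4.17 / 17.18) * 100
   = 0.242724 * 100
   = 24.27 %

24.27 %


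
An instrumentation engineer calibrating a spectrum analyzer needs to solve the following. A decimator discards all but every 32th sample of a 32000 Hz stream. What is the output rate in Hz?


Decimation reduces the sample rate:
fs_out = fs_in / M
       = 32000 / 32
       = 1000.0 Hz

1000.0 Hz


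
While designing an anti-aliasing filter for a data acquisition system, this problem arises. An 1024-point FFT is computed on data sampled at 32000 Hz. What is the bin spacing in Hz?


DFT frequency resolution:
df = fs / N
   = 32000 / 1024
   = 31.25 Hz

31.25 Hz


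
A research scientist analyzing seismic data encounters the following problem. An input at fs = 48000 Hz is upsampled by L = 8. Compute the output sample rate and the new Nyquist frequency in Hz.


Step 1 — output sample rate after interpolation by L:
fs_out = L * fs_in = 8 * 48000 = 384000 Hz

Step 2 — Nyquist frequency of the output stream:
f_Nyq = fs_out / 2 = 384000 / 2 = 192000.0 Hz

fs_out = 384000 Hz; f_Nyquist = 192000.0 Hz


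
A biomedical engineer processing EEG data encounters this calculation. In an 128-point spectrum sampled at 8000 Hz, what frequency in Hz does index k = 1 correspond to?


Frequency of DFT bin k:
f_k = k * fs / N
    = 1 * 8000 / 128
    = 8000 / 128
    = 62.5 Hz

62.5 Hz


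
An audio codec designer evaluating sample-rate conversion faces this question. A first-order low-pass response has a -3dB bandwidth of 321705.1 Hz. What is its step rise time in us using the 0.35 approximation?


Rise time from bandwidth relationship:
tr = 0.35 / BW
   = 0.35 / 321705.1
   = 1.087952911e-06 s
   = 1.088 us

1.088 us


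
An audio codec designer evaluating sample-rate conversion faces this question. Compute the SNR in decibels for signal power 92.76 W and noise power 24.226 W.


SNR in decibels:
SNR = 10 * log10(Ps / Pn)
    = 10 * log10(92.76 / 24.226)
    = 10 * log10(3.8289)
    = 10 * 0.5831
    = 5.83 dB

5.83 dB


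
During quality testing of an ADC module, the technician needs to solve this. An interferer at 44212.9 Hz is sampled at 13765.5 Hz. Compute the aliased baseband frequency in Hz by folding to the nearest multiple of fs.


Compute the nearest integer multiple of fs to the signal:
n = round(44212.9 / 13765.5) = 3
f_alias = |44212.9 - 3 * 13765.5|
        = |44212.9 - 41296.5|
        = 2916.4 Hz

2916.4


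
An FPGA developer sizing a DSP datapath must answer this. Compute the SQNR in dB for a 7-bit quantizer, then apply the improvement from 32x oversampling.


Step 1 — baseline SQNR at Nyquist:
SQNR_base = 6.02*N + 1.76
          = 6.02*7 + 1.76
          = 43.9 dB

Step 2 — oversampling processing gain:
G = 10*log10(OSR) = 10*log10(32) = 15.05 dB

Step 3 — total:
SQNR_total = 43.9 + 15.05 = 58.95 dB

Base SQNR = 43.9 dB; oversampled SQNR = 58.95 dB


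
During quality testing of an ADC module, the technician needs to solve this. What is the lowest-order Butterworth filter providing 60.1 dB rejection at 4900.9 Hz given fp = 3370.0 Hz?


Butterworth filter order formula:
n = log10(10^(A/10) - 1) / (2 * log10(f_stop/f_pass))
10^(60.1/10) - 1 = 1023291.9923
f_stop/f_pass = 4900.9 / 3370.0 = 1.4543
n = 18.4757 -> ceil = 19

19


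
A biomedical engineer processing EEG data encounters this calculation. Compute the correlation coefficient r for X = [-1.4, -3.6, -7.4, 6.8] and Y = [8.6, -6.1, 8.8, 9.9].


Pearson correlation coefficient (population):
r = cov(X,Y) / (std(X) * std(Y))
Mean X = -1.4, Mean Y = 5.3
Cov(X,Y) = 10.45
Std(X) = 5.198077, Std(Y) = 6.600379
r = 0.3046

0.3046


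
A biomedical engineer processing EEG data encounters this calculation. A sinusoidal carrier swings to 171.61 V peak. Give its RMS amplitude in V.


RMS voltage for a sinusoidal waveform:
V_rms = V_peak / sqrt(2)
      = 171.61 / 1.414214
      = 121.347 V

121.347 V


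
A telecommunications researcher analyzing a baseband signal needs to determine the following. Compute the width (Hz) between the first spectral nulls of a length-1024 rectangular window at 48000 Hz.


Main lobe width for a rectangular window:
Width = 2 * fs / N
      = 2 * 48000 / 1024
      = 96000 / 1024
      = 93.75 Hz

93.75 Hz


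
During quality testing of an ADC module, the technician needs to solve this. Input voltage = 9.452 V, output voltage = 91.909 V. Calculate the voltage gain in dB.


Voltage gain in dB:
G = 20 * log10(Vout / Vin)
  = 20 * log10(91.909 / 9.452)
  = 20 * log10(9.723762)
  = 20 * 0.987834
  = 19.76 dB

19.76 dB


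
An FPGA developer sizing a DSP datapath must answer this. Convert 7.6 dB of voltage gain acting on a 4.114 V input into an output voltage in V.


Output voltage from dB gain:
V_out = V_in * 10^(gain_dB / 20)
      = 4.114 * 10^(7.6 / 20)
      = 4.114 * 2.398833
      = 9.8688 V

9.8688 V


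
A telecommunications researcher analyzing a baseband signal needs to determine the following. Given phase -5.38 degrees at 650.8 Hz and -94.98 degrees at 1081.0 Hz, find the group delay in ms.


Group delay from phase difference:
tau = -d(phi)/d(omega)
d(phi) = -89.6 deg = -1.563815 rad
d(omega) = 2*pi*(1081.0 - 650.8) = 2703.0263 rad/s
tau = -(-1.563815) / 2703.0263
    = 0.5785 ms

0.5785 ms


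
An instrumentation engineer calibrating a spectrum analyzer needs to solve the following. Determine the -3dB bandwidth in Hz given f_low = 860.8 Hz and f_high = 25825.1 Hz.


Bandwidth is the difference of -3dB frequencies:
BW = f_high - f_low
   = 25825.1 - 860.8
   = 24964.3 Hz

24964.3 Hz
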